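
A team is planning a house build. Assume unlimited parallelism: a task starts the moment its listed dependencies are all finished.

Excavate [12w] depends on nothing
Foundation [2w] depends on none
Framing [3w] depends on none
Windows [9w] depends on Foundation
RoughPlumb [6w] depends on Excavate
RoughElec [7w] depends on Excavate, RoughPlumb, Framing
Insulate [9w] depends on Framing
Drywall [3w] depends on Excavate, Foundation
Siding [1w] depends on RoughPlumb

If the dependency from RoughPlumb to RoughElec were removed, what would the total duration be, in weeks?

19

Original critical path: Excavate→RoughPlumb→RoughElec = 12+6+7 = 25 ⇒ 25 weeks.
Without RoughPlumb→RoughElec, RoughElec's earliest start moves from 18 to 12.
New critical path: Excavate→RoughPlumb→Siding = 12+6+1 = 19 ⇒ 19 weeks.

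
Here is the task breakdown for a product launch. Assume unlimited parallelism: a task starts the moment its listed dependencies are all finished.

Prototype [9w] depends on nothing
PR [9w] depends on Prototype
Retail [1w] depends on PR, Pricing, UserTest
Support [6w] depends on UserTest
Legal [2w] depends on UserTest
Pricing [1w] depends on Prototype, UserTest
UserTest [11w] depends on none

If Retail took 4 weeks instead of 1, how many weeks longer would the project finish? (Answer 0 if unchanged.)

3

As given, the longest chain is Prototype→PR→Retail = 9+9+1 = 19, so the finish is 19 weeks.
Since Retail is critical, the +3 change carries straight to that chain (now 22 weeks).
That remains the longest chain; total 22 weeks.
Change in finish: 22 − 19 = +3 weeks.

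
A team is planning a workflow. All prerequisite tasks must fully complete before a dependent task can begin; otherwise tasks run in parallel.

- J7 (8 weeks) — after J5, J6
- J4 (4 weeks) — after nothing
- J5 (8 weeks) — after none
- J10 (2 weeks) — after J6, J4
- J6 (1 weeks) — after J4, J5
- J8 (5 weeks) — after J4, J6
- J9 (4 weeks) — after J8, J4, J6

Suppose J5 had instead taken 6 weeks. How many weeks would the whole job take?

Baseline: J5→J6→J8→J9 = 8+1+5+4 = 18 → 18 weeks.
Since J5 is critical, the -2 change carries straight to that chain (now 16 weeks).
No other chain overtakes it, so the finish is 16 weeks.

16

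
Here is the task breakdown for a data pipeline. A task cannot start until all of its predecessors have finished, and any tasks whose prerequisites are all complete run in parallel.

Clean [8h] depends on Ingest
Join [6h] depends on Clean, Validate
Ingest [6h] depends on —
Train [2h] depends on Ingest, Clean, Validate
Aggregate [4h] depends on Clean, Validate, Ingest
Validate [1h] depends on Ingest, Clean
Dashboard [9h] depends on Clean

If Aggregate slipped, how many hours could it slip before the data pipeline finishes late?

4

The longest chain is Ingest→Clean→Dashboard = 6+8+9 = 23; overall finish 23 hours.
Aggregate finishes as early as 19 and must finish by 23.
Slack of Aggregate = 19 − 15 = 4 hours.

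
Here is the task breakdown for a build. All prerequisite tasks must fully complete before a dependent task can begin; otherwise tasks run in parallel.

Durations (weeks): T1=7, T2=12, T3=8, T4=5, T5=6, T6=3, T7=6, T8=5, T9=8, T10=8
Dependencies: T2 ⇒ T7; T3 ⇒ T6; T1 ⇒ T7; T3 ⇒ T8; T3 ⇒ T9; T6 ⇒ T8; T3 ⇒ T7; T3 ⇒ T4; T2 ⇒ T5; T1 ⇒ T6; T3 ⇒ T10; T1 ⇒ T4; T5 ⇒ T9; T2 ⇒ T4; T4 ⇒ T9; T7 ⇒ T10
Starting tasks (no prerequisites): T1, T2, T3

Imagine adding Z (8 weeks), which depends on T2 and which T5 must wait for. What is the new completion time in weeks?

34

Originally the plan takes 26 weeks.
With Z inserted, T5 now waits for max(T2, Z).
New critical path: T2→Z→T5→T9 = 12+8+6+8 = 34 ⇒ 34 weeks.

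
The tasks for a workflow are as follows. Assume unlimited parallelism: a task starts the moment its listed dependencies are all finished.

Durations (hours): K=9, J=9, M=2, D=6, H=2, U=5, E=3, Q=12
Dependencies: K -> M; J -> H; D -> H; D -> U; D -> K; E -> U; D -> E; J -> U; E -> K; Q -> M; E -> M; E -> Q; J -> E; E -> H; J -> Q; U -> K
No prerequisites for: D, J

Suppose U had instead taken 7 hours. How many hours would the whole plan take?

30

Baseline: J→E→U→K→M = 9+3+5+9+2 = 28 → 28 hours.
U is on the critical path; changing it to 7 makes that path 30 hours.
No other chain overtakes it, so the finish is 30 hours.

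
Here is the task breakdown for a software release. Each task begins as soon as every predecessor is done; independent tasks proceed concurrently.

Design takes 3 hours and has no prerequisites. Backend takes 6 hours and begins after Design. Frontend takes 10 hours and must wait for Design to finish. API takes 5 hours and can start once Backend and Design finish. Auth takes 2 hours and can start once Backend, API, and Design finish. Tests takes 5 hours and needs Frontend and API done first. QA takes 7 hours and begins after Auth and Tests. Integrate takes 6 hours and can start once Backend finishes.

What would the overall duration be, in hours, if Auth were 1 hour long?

As given, the longest chain is Design→Backend→API→Tests→QA = 3+6+5+5+7 = 26, so the finish is 26 hours.
The longest path through Auth is only 23 hours, so Auth has float 3.
That remains the longest chain; total 26 hours.

26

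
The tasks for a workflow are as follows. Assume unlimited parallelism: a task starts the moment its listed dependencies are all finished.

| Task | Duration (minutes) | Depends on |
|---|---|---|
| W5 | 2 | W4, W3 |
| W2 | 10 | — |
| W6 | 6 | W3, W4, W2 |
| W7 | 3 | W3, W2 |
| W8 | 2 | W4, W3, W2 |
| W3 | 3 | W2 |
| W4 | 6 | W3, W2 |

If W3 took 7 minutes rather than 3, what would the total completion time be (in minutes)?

As given, the longest chain is W2→W3→W4→W6 = 10+3+6+6 = 25, so the finish is 25 minutes.
Since W3 is critical, the +4 change carries straight to that chain (now 29 minutes).
The critical path is still W2→W3→W4→W6; finish is now 29 minutes.

29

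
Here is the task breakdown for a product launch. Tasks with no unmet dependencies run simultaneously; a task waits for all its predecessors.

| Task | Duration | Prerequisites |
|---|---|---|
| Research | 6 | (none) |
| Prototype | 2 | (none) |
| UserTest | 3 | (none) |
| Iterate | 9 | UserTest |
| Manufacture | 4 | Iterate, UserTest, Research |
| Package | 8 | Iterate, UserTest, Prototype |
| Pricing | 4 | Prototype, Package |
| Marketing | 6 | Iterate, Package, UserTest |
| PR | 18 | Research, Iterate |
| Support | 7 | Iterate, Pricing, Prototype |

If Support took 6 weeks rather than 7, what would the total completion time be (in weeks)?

30

Critical path before the change: UserTest→Iterate→Package→Pricing→Support = 3+9+8+4+7 = 31 giving 31 weeks.
Support lies on that path, so at 6 weeks the path becomes 30 weeks.
That remains the longest chain; total 30 weeks.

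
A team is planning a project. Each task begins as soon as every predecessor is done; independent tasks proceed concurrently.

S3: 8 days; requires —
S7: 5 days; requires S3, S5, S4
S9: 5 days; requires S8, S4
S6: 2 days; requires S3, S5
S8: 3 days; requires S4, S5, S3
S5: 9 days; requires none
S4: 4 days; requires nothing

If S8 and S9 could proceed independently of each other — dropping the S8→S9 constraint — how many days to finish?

Original critical path: S5→S8→S9 = 9+3+5 = 17 ⇒ 17 days.
Without S8→S9, S9's earliest start moves from 12 to 4.
New critical path: S5→S7 = 9+5 = 14 ⇒ 14 days.

14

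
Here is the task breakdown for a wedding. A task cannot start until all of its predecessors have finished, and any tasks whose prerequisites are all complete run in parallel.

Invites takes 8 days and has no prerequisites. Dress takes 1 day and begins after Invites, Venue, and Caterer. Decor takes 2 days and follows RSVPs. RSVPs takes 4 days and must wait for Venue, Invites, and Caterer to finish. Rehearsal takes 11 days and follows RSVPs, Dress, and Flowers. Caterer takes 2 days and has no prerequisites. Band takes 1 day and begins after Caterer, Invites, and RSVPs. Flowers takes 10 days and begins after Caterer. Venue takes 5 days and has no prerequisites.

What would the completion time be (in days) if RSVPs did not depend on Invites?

Before: longest chain Caterer→Flowers→Rehearsal = 2+10+11 = 23, finish 23.
Without Invites→RSVPs, RSVPs's earliest start moves from 8 to 5.
New critical path: Caterer→Flowers→Rehearsal = 2+10+11 = 23 ⇒ 23 days.

23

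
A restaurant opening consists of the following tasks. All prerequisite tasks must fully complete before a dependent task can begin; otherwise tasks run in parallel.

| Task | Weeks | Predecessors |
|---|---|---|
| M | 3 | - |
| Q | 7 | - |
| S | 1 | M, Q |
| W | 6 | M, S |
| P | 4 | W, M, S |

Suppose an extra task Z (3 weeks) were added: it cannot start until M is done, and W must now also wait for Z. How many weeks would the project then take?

18

Originally the project takes 18 weeks.
With Z inserted, W now waits for max(M, S, Z).
New critical path: Q→S→W→P = 7+1+6+4 = 18 ⇒ 18 weeks.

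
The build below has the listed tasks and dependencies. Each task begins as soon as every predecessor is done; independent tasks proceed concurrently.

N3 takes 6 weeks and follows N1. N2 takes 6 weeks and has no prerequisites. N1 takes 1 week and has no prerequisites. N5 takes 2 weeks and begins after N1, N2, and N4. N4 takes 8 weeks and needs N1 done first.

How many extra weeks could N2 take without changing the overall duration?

3

Critical path: N1→N4→N5 = 1+8+2 = 11, so the finish is 11 weeks.
Longest path through N2: 8 weeks (earliest finish 6, latest finish 9).
Slack of N2 = 3 − 0 = 3 weeks.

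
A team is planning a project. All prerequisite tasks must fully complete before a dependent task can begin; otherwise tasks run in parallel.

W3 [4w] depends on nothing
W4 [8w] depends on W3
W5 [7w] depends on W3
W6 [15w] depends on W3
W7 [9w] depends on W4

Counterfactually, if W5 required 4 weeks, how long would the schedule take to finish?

As given, the longest chain is W3→W4→W7 = 4+8+9 = 21, so the finish is 21 weeks.
The longest path through W5 is only 11 weeks, so W5 has float 10.
That remains the longest chain; total 21 weeks.

21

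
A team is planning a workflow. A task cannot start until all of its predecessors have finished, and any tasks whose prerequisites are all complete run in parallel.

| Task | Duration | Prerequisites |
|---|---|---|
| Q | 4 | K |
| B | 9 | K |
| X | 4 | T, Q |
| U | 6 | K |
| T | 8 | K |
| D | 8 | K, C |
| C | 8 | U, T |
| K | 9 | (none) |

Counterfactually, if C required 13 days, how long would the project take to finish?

Baseline: K→T→C→D = 9+8+8+8 = 33 → 33 days.
C lies on that path, so at 13 days the path becomes 38 days.
The critical path is still K→T→C→D; finish is now 38 days.

38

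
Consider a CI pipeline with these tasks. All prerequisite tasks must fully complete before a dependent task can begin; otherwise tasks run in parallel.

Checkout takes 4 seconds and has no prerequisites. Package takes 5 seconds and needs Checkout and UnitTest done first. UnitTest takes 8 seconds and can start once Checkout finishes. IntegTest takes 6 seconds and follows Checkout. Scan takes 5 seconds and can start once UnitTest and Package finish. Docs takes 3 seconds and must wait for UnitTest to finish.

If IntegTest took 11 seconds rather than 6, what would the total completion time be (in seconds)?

22

Actual critical path: Checkout→UnitTest→Package→Scan = 4+8+5+5 = 22 ⇒ 22 seconds.
The longest path through IntegTest is only 10 seconds, so IntegTest has float 12.
The critical path is still Checkout→UnitTest→Package→Scan; finish is now 22 seconds.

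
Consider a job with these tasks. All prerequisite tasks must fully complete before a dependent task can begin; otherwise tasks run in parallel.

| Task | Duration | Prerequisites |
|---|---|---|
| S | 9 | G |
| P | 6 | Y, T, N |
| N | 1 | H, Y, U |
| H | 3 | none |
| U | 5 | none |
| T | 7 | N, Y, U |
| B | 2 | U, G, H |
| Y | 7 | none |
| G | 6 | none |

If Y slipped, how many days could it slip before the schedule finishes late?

Critical path: Y→N→T→P = 7+1+7+6 = 21, so the finish is 21 days.
Longest path through Y: 21 days (earliest finish 7, latest finish 7).
So Y can slip 7 − 7 = 0 days.

0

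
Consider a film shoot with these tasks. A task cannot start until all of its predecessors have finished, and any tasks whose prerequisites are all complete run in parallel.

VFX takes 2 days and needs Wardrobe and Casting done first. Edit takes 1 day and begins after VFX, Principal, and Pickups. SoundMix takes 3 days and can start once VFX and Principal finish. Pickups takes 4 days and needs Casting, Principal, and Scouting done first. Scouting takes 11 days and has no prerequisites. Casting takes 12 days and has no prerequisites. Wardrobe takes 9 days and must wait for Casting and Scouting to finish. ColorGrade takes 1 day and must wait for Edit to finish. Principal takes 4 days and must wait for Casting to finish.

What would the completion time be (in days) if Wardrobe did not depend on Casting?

With the dependency in place, Casting→Wardrobe→VFX→SoundMix = 12+9+2+3 = 26 sets the finish at 26 days.
Without Casting→Wardrobe, Wardrobe's earliest start moves from 12 to 11.
After: Scouting→Wardrobe→VFX→SoundMix = 11+9+2+3 = 25 → 25 days.

25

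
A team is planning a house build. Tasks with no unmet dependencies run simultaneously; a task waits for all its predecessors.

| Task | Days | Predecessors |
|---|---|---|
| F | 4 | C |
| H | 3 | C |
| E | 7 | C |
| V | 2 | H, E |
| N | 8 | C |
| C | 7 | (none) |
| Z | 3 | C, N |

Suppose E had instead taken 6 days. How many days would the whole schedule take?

The binding path is C→N→Z = 7+8+3 = 18; finish at 18 days.
E is off the critical path — its longest chain is 16 days, giving 2 of slack.
No other chain overtakes it, so the finish is 18 days.

18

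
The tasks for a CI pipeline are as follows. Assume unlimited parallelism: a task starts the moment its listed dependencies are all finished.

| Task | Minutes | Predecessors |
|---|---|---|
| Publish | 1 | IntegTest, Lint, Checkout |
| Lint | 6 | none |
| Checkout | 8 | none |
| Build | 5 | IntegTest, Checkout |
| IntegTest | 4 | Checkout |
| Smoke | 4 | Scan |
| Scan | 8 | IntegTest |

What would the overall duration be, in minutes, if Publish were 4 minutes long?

24

Critical path before the change: Checkout→IntegTest→Scan→Smoke = 8+4+8+4 = 24 giving 24 minutes.
Publish is off the critical path — its longest chain is 13 minutes, giving 11 of slack.
That remains the longest chain; total 24 minutes.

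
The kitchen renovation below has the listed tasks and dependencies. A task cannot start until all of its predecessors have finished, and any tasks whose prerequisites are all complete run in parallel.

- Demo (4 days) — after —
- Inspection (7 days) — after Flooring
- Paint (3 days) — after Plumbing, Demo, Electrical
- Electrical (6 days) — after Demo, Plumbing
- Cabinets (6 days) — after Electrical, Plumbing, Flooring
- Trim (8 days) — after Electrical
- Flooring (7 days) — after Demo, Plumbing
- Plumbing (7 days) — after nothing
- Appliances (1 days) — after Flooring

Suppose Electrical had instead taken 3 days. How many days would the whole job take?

As given, the longest chain is Plumbing→Electrical→Trim = 7+6+8 = 21, so the finish is 21 days.
Since Electrical is critical, the -3 change carries straight to that chain (now 18 days).
The binding chain switches to Plumbing→Flooring→Inspection = 7+7+7 = 21; finish 21 days.

21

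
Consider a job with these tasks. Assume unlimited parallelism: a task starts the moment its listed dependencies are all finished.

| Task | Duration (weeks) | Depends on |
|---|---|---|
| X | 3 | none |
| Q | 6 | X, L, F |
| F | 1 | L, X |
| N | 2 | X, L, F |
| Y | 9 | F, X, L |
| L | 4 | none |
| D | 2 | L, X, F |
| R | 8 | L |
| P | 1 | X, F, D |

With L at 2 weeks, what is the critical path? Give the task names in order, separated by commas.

X, F, Y

As given, the longest chain is L→F→Y = 4+1+9 = 14, so the finish is 14 weeks.
L is on the critical path; changing it to 2 makes that path 12 weeks.
Now X→F→Y = 3+1+9 = 13 is longest, so the finish becomes 13 weeks.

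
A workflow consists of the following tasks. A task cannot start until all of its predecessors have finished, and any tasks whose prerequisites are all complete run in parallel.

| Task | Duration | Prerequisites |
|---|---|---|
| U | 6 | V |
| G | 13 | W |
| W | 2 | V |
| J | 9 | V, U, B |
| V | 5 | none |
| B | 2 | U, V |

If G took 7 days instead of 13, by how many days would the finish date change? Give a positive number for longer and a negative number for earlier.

0

As given, the longest chain is V→U→B→J = 5+6+2+9 = 22, so the finish is 22 days.
G is off the critical path — its longest chain is 20 days, giving 2 of slack.
No other chain overtakes it, so the finish is 22 days.
Change in finish: 22 − 22 = +0 days.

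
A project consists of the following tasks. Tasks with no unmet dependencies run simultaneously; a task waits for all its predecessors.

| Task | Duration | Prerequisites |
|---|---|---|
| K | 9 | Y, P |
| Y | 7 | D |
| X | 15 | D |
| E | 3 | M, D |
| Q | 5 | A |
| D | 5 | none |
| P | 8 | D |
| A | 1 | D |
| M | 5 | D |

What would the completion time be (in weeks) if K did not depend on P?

21

Before: longest chain D→P→K = 5+8+9 = 22, finish 22.
Without P→K, K's earliest start moves from 13 to 12.
The longest chain is now D→Y→K = 5+7+9 = 21, so the project takes 21 weeks.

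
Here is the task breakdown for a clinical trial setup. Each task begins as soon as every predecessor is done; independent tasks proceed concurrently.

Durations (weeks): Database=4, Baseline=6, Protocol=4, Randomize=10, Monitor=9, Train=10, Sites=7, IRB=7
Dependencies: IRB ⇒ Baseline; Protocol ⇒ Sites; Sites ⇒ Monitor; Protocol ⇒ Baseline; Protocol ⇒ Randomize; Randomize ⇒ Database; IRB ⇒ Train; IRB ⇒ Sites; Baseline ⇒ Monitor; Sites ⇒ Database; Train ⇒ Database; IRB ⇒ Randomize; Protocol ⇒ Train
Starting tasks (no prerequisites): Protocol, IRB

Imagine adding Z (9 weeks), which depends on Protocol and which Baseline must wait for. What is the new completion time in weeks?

28

Originally the plan takes 23 weeks.
With Z inserted, Baseline now waits for max(IRB, Protocol, Z).
New critical path: Protocol→Z→Baseline→Monitor = 4+9+6+9 = 28 ⇒ 28 weeks.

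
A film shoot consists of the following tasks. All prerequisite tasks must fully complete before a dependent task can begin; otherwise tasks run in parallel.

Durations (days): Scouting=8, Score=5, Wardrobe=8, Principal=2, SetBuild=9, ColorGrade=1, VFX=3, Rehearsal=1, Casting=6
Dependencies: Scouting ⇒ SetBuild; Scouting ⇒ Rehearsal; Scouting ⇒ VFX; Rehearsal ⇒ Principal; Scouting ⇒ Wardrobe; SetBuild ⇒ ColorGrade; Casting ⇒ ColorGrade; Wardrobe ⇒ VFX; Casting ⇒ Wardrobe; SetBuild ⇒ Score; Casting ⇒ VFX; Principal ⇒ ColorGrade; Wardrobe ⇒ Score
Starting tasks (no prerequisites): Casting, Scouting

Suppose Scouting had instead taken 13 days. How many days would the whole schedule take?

27

As given, the longest chain is Scouting→SetBuild→Score = 8+9+5 = 22, so the finish is 22 days.
Since Scouting is critical, the +5 change carries straight to that chain (now 27 days).
That remains the longest chain; total 27 days.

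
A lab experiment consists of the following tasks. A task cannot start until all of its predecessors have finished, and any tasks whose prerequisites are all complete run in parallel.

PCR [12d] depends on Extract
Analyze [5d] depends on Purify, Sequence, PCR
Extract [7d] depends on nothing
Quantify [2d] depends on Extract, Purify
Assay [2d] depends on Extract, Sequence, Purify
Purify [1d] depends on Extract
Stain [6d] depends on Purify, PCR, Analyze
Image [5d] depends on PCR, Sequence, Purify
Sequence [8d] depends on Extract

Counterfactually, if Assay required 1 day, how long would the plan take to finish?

30

The binding path is Extract→PCR→Analyze→Stain = 7+12+5+6 = 30; finish at 30 days.
The longest path through Assay is only 17 days, so Assay has float 13.
No other chain overtakes it, so the finish is 30 days.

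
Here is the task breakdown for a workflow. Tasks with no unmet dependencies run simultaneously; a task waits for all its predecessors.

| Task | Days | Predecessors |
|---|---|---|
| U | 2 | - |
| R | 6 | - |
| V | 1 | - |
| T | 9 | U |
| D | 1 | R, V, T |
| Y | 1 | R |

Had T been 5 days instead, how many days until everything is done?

As given, the longest chain is U→T→D = 2+9+1 = 12, so the finish is 12 days.
Since T is critical, the -4 change carries straight to that chain (now 8 days).
That remains the longest chain; total 8 days.

8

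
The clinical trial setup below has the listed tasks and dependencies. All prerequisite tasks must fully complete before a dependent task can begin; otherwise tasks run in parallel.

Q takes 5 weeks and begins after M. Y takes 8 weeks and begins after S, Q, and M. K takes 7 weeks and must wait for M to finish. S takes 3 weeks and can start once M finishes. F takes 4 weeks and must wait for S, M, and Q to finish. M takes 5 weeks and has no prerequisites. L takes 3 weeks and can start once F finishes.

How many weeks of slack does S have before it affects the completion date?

The longest chain is M→Q→Y = 5+5+8 = 18; overall finish 18 weeks.
The longest chain containing S totals 16 weeks.
So S can slip 10 − 8 = 2 weeks.

2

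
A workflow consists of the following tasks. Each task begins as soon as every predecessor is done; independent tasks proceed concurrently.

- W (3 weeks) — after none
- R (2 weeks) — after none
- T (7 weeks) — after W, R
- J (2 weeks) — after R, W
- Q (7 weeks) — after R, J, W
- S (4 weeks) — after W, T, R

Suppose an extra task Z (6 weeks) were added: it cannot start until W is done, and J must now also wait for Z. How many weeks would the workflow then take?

18

Originally the workflow takes 14 weeks.
With Z inserted, J now waits for max(R, W, Z).
New critical path: W→Z→J→Q = 3+6+2+7 = 18 ⇒ 18 weeks.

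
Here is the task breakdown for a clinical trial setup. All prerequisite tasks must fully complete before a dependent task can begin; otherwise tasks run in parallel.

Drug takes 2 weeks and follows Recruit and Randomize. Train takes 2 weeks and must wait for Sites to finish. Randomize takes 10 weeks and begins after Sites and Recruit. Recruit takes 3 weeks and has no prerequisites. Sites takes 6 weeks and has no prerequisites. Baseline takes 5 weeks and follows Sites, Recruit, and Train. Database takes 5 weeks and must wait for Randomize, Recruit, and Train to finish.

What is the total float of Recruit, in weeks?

The longest chain is Sites→Randomize→Database = 6+10+5 = 21; overall finish 21 weeks.
Longest path through Recruit: 18 weeks (earliest finish 3, latest finish 6).
Slack of Recruit = 3 − 0 = 3 weeks.

3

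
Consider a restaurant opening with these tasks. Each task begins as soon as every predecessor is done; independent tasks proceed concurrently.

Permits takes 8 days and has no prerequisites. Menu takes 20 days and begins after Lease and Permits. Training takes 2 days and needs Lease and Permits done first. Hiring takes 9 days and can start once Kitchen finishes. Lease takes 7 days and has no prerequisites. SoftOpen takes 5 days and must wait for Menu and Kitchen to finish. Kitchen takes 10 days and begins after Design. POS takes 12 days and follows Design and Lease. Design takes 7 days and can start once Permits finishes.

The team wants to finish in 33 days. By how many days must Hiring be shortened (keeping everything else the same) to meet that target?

1

Current finish: 34 days; target: 33.
Hiring is on every critical path, so each day cut from Hiring cuts the finish by one (this holds down to a finish of 33).
Need 34 − 33 = 1 day off Hiring → Hiring becomes 8 days, finish becomes 33.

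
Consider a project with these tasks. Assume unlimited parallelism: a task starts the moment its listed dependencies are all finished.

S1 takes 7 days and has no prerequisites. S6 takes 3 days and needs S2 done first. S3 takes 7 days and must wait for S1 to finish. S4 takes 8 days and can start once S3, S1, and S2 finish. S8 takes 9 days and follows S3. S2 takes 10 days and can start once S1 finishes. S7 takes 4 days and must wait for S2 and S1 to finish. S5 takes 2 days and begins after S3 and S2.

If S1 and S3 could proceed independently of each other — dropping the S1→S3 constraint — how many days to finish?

With the dependency in place, S1→S2→S4 = 7+10+8 = 25 sets the finish at 25 days.
Without S1→S3, S3's earliest start moves from 7 to 0.
New critical path: S1→S2→S4 = 7+10+8 = 25 ⇒ 25 days.

25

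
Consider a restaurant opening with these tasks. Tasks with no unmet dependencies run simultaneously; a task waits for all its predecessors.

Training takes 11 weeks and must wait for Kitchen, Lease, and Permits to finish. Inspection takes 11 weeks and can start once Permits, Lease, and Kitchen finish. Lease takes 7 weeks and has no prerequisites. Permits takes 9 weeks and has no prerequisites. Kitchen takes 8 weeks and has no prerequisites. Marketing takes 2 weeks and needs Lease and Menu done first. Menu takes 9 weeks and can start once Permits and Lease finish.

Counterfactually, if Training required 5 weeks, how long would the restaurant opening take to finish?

20

Baseline: Permits→Training = 9+11 = 20 → 20 weeks.
Training lies on that path, so at 5 weeks the path becomes 14 weeks.
New critical path: Permits→Menu→Marketing = 9+9+2 = 20 ⇒ 20 weeks.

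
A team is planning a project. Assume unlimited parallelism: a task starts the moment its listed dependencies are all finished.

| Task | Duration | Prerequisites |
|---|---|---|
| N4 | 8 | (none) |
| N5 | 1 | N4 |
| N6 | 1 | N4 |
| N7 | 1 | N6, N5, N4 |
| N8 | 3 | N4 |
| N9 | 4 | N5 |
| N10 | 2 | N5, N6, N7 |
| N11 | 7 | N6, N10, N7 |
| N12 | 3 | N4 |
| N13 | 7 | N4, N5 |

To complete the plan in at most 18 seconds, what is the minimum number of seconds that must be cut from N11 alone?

Current finish: 19 seconds; target: 18.
N11 is on every critical path, so each second cut from N11 cuts the finish by one (this holds down to a finish of 16).
Need 19 − 18 = 1 second off N11 → N11 becomes 6 seconds, finish becomes 18.

1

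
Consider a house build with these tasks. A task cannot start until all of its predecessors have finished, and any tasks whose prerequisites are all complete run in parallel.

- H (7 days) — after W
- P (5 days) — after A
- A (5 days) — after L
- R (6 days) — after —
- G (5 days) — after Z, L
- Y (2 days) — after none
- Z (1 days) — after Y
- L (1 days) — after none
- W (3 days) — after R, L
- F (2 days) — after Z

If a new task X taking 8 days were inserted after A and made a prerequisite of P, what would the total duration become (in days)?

19

Originally the plan takes 16 days.
With X inserted, P now waits for max(A, X).
New critical path: L→A→X→P = 1+5+8+5 = 19 ⇒ 19 days.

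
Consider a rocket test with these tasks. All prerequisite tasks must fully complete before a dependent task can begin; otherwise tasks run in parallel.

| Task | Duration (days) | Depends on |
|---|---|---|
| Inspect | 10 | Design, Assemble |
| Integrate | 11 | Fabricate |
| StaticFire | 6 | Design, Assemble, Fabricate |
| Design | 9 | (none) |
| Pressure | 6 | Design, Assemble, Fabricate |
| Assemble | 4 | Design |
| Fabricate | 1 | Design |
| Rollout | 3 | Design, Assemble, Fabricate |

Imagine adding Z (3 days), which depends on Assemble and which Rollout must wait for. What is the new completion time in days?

Originally the project takes 23 days.
With Z inserted, Rollout now waits for max(Design, Assemble, Fabricate, Z).
New critical path: Design→Assemble→Inspect = 9+4+10 = 23 ⇒ 23 days.

23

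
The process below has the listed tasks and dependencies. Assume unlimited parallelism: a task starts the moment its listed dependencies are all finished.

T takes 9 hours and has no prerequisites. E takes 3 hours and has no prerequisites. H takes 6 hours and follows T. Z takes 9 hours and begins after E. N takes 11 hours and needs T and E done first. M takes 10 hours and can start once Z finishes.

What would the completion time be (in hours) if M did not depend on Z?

20

Before: longest chain E→Z→M = 3+9+10 = 22, finish 22.
Without Z→M, M's earliest start moves from 12 to 0.
New critical path: T→N = 9+11 = 20 ⇒ 20 hours.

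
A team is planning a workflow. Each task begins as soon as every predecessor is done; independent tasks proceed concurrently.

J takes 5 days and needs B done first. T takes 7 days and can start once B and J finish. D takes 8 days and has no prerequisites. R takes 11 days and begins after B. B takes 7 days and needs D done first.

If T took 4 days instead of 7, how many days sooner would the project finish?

1

The binding path is D→B→J→T = 8+7+5+7 = 27; finish at 27 days.
T lies on that path, so at 4 days the path becomes 24 days.
New critical path: D→B→R = 8+7+11 = 26 ⇒ 26 days.
Change in finish: 26 − 27 = -1 days.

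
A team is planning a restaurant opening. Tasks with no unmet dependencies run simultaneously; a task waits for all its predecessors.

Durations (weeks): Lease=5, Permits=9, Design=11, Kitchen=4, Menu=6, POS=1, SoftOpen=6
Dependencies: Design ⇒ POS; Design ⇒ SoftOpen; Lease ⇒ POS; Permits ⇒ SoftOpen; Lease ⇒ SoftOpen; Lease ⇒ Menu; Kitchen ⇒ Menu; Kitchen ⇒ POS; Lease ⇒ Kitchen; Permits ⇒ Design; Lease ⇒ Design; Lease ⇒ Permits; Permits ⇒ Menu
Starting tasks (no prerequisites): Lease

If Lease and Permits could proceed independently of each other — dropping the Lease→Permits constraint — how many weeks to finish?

Original critical path: Lease→Permits→Design→SoftOpen = 5+9+11+6 = 31 ⇒ 31 weeks.
Without Lease→Permits, Permits's earliest start moves from 5 to 0.
After: Permits→Design→SoftOpen = 9+11+6 = 26 → 26 weeks.

26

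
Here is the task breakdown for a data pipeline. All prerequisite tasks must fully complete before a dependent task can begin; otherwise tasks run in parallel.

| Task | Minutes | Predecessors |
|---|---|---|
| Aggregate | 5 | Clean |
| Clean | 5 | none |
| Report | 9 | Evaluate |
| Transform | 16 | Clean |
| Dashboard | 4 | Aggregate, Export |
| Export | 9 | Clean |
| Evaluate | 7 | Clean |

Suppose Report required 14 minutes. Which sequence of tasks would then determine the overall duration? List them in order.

The binding path is Clean→Evaluate→Report = 5+7+9 = 21; finish at 21 minutes.
Report is on the critical path; changing it to 14 makes that path 26 minutes.
The critical path is still Clean→Evaluate→Report; finish is now 26 minutes.

Clean, Evaluate, Report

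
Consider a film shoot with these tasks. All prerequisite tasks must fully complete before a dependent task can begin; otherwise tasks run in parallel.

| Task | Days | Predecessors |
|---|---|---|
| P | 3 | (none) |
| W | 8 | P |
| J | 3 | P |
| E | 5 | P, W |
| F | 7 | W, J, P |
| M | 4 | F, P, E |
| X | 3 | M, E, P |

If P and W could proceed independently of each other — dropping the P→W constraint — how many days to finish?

22

Before: longest chain P→W→F→M→X = 3+8+7+4+3 = 25, finish 25.
Without P→W, W's earliest start moves from 3 to 0.
The longest chain is now W→F→M→X = 8+7+4+3 = 22, so the plan takes 22 days.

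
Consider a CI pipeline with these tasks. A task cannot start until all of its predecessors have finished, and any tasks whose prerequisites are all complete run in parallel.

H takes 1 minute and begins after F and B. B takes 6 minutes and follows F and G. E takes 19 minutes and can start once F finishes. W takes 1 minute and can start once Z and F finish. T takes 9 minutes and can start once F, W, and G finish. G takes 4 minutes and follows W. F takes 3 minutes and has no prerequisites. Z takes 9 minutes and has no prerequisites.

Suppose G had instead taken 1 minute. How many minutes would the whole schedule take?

Baseline: Z→W→G→T = 9+1+4+9 = 23 → 23 minutes.
Since G is critical, the -3 change carries straight to that chain (now 20 minutes).
Now F→E = 3+19 = 22 is longest, so the finish becomes 22 minutes.

22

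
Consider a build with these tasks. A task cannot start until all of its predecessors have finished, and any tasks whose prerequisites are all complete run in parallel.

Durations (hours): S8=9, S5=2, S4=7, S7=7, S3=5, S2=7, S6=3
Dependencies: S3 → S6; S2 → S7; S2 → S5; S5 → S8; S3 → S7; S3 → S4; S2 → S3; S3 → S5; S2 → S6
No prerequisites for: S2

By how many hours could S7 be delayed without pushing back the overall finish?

4

S2→S3→S5→S8 = 7+5+2+9 = 23 sets the makespan at 23 hours.
The longest chain containing S7 totals 19 hours.
Float = 23 − 19 = 4.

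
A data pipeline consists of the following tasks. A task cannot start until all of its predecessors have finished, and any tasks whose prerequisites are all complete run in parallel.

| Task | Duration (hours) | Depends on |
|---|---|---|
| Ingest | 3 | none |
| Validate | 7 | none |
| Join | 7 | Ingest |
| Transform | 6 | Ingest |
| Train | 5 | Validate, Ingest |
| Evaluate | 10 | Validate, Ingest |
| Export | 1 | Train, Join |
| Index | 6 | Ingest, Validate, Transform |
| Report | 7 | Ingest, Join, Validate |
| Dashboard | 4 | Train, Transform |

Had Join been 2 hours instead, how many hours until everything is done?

Baseline: Ingest→Join→Report = 3+7+7 = 17 → 17 hours.
Join lies on that path, so at 2 hours the path becomes 12 hours.
Now Validate→Evaluate = 7+10 = 17 is longest, so the finish becomes 17 hours.

17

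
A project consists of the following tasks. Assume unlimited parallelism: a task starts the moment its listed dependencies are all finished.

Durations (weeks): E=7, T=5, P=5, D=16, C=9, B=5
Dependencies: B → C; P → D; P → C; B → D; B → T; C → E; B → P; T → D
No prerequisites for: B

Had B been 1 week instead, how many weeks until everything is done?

22

Actual critical path: B→P→C→E = 5+5+9+7 = 26 ⇒ 26 weeks.
Since B is critical, the -4 change carries straight to that chain (now 22 weeks).
That remains the longest chain; total 22 weeks.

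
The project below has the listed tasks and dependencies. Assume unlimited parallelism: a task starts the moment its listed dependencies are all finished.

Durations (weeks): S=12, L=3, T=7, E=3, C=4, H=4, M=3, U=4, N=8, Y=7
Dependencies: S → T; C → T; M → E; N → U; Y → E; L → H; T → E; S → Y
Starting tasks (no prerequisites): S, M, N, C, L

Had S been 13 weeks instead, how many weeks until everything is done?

Baseline: S→Y→E = 12+7+3 = 22 → 22 weeks.
S lies on that path, so at 13 weeks the path becomes 23 weeks.
No other chain overtakes it, so the finish is 23 weeks.

23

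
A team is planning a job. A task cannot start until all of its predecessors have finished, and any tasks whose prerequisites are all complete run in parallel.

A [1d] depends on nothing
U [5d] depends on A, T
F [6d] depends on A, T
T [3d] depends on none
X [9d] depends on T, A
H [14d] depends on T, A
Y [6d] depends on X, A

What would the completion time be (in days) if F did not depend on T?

18

Original critical path: T→X→Y = 3+9+6 = 18 ⇒ 18 days.
Without T→F, F's earliest start moves from 3 to 1.
New critical path: T→X→Y = 3+9+6 = 18 ⇒ 18 days.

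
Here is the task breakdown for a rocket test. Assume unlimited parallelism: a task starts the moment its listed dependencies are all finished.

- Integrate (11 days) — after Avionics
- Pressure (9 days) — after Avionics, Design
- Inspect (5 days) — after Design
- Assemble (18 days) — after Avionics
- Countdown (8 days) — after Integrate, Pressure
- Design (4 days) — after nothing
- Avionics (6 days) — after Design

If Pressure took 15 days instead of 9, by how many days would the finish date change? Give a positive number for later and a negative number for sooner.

Critical path before the change: Design→Avionics→Integrate→Countdown = 4+6+11+8 = 29 giving 29 days.
Pressure has 2 days of float (longest path through it is 27).
New critical path: Design→Avionics→Pressure→Countdown = 4+6+15+8 = 33 ⇒ 33 days.
Change in finish: 33 − 29 = +4 days.

4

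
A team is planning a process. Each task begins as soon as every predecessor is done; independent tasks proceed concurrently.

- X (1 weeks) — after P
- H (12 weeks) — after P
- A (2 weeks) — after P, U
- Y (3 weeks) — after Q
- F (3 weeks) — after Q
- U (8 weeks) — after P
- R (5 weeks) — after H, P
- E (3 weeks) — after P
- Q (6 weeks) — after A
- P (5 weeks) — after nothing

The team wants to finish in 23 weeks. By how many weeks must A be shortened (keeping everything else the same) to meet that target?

Current finish: 24 weeks; target: 23.
A is on every critical path, so each week cut from A cuts the finish by one (this holds down to a finish of 23).
Need 24 − 23 = 1 week off A → A becomes 1 week, finish becomes 23.

1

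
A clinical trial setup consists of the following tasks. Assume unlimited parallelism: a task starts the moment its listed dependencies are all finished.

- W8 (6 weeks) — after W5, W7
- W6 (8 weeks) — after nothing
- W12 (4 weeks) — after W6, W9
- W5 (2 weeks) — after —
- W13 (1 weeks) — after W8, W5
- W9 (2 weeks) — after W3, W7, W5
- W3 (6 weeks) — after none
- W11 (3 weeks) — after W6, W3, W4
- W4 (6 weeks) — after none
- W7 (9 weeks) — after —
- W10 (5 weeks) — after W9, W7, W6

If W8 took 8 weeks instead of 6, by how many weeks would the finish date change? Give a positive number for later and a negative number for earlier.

The binding path is W7→W8→W13 = 9+6+1 = 16; finish at 16 weeks.
W8 lies on that path, so at 8 weeks the path becomes 18 weeks.
No other chain overtakes it, so the finish is 18 weeks.
Change in finish: 18 − 16 = +2 weeks.

2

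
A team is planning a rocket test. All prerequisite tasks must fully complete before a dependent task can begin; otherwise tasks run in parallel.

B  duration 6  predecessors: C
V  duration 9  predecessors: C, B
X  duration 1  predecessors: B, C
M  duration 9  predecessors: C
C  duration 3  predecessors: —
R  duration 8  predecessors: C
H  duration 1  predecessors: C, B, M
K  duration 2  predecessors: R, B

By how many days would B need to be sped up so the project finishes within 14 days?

Current finish: 18 days; target: 14.
B is on every critical path, so each day cut from B cuts the finish by one (this holds down to a finish of 13).
Need 18 − 14 = 4 days off B → B becomes 2 days, finish becomes 14.

4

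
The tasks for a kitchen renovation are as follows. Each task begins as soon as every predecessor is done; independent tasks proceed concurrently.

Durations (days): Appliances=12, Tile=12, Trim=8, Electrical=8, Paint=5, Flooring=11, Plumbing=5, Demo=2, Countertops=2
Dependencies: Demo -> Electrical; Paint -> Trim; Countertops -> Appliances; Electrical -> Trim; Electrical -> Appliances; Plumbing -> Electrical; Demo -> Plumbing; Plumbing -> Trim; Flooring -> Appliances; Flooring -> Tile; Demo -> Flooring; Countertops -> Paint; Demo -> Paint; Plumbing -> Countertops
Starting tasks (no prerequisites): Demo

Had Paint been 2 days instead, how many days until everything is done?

27

As given, the longest chain is Demo→Plumbing→Electrical→Appliances = 2+5+8+12 = 27, so the finish is 27 days.
Paint is off the critical path — its longest chain is 22 days, giving 5 of slack.
No other chain overtakes it, so the finish is 27 days.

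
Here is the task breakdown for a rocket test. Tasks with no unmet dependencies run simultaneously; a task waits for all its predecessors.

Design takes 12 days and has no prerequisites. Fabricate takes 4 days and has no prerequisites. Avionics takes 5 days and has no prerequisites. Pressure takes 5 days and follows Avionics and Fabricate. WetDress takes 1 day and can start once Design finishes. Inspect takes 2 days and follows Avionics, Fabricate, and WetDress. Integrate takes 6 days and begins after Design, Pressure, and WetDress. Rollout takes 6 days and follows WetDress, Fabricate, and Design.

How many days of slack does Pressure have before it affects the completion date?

3

Critical path: Design→WetDress→Integrate = 12+1+6 = 19, so the finish is 19 days.
Longest path through Pressure: 16 days (earliest finish 10, latest finish 13).
So Pressure can slip 13 − 10 = 3 days.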